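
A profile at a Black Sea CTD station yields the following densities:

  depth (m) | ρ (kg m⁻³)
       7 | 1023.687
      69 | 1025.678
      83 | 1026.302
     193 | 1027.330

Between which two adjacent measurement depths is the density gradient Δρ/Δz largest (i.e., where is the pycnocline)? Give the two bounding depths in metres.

69–83 m

Compute the density gradient over each adjacent pair:
  7–69 m: Δρ/Δz = 1.991/62 = 0.032 kg m⁻⁴
  69–83 m: Δρ/Δz = 0.624/14 = 0.045 kg m⁻⁴
  83–193 m: Δρ/Δz = 1.028/110 = 9.3 × 10⁻³ kg m⁻⁴
The largest gradient is in the 69–83 m interval — the pycnocline.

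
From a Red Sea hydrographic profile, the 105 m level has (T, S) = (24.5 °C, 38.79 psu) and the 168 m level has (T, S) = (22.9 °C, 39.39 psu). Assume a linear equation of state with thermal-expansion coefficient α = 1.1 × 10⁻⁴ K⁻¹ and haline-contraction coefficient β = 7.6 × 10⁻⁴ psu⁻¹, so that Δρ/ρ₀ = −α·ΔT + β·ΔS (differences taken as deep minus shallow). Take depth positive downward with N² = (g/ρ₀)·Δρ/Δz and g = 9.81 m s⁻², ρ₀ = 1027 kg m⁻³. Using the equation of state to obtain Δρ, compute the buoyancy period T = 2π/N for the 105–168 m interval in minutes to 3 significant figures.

10.6 min

ΔT = -1.6 K, ΔS = +0.60 psu (deep − shallow).
Δρ/ρ₀ = −αΔT + βΔS = 1.76 × 10⁻⁴ + 4.56 × 10⁻⁴ = 6.32 × 10⁻⁴, so Δρ ≈ 0.6491 kg m⁻³.
N² = (g/ρ₀)·Δρ/Δz = g·(Δρ/ρ₀)/Δz = 9.81 × 6.32 × 10⁻⁴ / 63 = 9.8411 × 10⁻⁵ s⁻².
N = √(9.8411 × 10⁻⁵) = 9.9202 × 10⁻³ rad s⁻¹ → T = 2π/N = 633.37 s = 10.556 min ≈ 10.6 min.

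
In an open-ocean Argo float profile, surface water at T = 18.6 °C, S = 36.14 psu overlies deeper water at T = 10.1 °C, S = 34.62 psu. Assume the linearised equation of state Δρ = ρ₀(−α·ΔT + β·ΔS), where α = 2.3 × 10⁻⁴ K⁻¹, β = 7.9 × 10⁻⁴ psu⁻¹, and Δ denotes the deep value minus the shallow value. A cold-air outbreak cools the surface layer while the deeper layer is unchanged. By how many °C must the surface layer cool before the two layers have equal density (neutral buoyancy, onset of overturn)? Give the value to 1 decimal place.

Neutral buoyancy requires Δρ = 0, i.e. −α(T_deep − T_surf′) + β(S_deep − S_surf) = 0.
T_surf′ = T_deep − (β/α)·ΔS = 10.1 − (7.9 × 10⁻⁴/2.3 × 10⁻⁴)·(-1.52) = 15.321 °C.
Cooling required: 18.6 − (15.321) = 3.279 °C.

3.3 °C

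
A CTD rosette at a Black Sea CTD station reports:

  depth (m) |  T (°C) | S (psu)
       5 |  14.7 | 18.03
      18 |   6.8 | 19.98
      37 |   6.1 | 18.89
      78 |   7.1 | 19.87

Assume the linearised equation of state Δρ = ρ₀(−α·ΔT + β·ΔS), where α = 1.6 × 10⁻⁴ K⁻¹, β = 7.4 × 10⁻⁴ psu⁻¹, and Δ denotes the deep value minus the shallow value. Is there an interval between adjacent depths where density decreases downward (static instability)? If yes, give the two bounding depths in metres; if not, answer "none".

Evaluate Δρ/ρ₀ = −αΔT + βΔS across each adjacent pair:
  5–18 m: −αΔT+βΔS = −(1.6 × 10⁻⁴)(-7.9)+(7.4 × 10⁻⁴)(+1.95) = 2.7 × 10⁻³ → stable
  18–37 m: −αΔT+βΔS = −(1.6 × 10⁻⁴)(-0.7)+(7.4 × 10⁻⁴)(-1.09) = -6.9 × 10⁻⁴ → UNSTABLE
  37–78 m: −αΔT+βΔS = −(1.6 × 10⁻⁴)(+1.0)+(7.4 × 10⁻⁴)(+0.98) = 5.7 × 10⁻⁴ → stable
The 18–37 m interval has Δρ < 0: lighter water underlies denser water.

18–37 m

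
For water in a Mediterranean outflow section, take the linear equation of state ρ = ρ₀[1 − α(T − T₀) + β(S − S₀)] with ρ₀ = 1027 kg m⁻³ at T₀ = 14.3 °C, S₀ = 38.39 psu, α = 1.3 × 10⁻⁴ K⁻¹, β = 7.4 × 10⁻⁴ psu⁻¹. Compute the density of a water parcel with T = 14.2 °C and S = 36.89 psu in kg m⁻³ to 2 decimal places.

1025.87 kg m⁻³

T − T₀ = -0.1 K, S − S₀ = -1.50 psu.
Bracket = 1 − α·(-0.1) + β·(-1.50) = 1 + (-1.097 × 10⁻³) = 0.9989030.
ρ = 1027 × 0.9989030 = 1025.87 kg m⁻³.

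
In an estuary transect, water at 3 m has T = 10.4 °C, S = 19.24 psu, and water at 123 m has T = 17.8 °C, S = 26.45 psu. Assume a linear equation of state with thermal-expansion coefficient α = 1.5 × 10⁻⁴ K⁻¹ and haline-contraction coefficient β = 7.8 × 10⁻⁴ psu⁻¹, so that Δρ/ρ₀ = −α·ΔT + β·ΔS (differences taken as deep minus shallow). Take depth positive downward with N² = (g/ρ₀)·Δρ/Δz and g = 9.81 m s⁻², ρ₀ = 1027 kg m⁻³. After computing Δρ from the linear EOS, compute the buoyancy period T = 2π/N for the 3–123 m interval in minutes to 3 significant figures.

5.45 min

ΔT = +7.4 K, ΔS = +7.21 psu (deep − shallow).
Δρ/ρ₀ = −αΔT + βΔS = -1.11 × 10⁻³ + 5.6238 × 10⁻³ = 4.5138 × 10⁻³, so Δρ ≈ 4.636 kg m⁻³.
N² = (g/ρ₀)·Δρ/Δz = g·(Δρ/ρ₀)/Δz = 9.81 × 4.5138 × 10⁻³ / 120 = 3.6900 × 10⁻⁴ s⁻².
N = √(3.6900 × 10⁻⁴) = 0.019209 rad s⁻¹ → T = 2π/N = 327.10 s = 5.4517 min ≈ 5.45 min.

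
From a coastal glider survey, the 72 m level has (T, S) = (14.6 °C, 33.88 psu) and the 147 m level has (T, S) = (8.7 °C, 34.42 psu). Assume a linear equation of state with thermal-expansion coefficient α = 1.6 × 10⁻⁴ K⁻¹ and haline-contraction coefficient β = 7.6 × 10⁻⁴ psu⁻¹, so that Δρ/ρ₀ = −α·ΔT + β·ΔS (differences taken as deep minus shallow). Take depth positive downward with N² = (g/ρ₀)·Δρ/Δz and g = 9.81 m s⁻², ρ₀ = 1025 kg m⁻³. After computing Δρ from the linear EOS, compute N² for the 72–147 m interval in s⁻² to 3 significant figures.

1.77 × 10⁻⁴ s⁻²

ΔT = -5.9 K, ΔS = +0.54 psu (deep − shallow).
Δρ/ρ₀ = −αΔT + βΔS = 9.44 × 10⁻⁴ + 4.104 × 10⁻⁴ = 1.3544 × 10⁻³, so Δρ ≈ 1.388 kg m⁻³.
N² = (g/ρ₀)·Δρ/Δz = g·(Δρ/ρ₀)/Δz = 9.81 × 1.3544 × 10⁻³ / 75 = 1.7716 × 10⁻⁴ s⁻² ≈ 1.77 × 10⁻⁴ s⁻².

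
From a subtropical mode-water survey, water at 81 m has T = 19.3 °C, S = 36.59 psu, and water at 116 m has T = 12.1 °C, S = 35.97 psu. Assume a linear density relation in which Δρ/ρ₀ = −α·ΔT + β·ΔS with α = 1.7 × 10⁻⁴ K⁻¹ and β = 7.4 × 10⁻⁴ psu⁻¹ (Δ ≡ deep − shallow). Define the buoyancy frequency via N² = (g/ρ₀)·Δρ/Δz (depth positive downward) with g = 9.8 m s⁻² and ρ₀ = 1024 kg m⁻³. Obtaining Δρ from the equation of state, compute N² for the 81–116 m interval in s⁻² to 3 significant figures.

2.14 × 10⁻⁴ s⁻²

ΔT = -7.2 K, ΔS = -0.62 psu (deep − shallow).
Δρ/ρ₀ = −αΔT + βΔS = 1.224 × 10⁻³ − 4.588 × 10⁻⁴ = 7.652 × 10⁻⁴, so Δρ ≈ 0.7836 kg m⁻³.
N² = (g/ρ₀)·Δρ/Δz = g·(Δρ/ρ₀)/Δz = 9.8 × 7.652 × 10⁻⁴ / 35 = 2.1426 × 10⁻⁴ s⁻² ≈ 2.14 × 10⁻⁴ s⁻².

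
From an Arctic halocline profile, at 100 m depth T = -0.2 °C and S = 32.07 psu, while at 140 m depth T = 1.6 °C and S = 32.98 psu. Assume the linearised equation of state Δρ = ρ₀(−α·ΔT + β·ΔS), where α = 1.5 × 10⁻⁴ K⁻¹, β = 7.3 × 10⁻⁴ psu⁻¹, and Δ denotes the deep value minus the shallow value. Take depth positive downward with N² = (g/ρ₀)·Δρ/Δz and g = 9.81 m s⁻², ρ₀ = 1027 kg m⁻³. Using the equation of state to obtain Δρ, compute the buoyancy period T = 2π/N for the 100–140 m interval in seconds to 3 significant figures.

ΔT = +1.8 K, ΔS = +0.91 psu (deep − shallow).
Δρ/ρ₀ = −αΔT + βΔS = -2.70 × 10⁻⁴ + 6.643 × 10⁻⁴ = 3.943 × 10⁻⁴, so Δρ ≈ 0.4049 kg m⁻³.
N² = (g/ρ₀)·Δρ/Δz = g·(Δρ/ρ₀)/Δz = 9.81 × 3.943 × 10⁻⁴ / 40 = 9.6702 × 10⁻⁵ s⁻².
N = √(9.6702 × 10⁻⁵) = 9.8337 × 10⁻³ rad s⁻¹ → T = 2π/N = 638.94 s ≈ 639 s.

639 s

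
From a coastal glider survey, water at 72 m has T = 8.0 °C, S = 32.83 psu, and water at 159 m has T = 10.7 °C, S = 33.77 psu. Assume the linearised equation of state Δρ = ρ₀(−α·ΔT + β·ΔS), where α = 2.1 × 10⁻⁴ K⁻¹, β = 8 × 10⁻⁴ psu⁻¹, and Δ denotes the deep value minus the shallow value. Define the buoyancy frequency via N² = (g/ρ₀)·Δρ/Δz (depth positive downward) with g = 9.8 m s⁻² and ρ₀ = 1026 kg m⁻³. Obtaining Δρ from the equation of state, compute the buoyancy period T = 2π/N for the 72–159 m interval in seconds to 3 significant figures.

ΔT = +2.7 K, ΔS = +0.94 psu (deep − shallow).
Δρ/ρ₀ = −αΔT + βΔS = -5.67 × 10⁻⁴ + 7.52 × 10⁻⁴ = 1.85 × 10⁻⁴, so Δρ ≈ 0.1898 kg m⁻³.
N² = (g/ρ₀)·Δρ/Δz = g·(Δρ/ρ₀)/Δz = 9.8 × 1.85 × 10⁻⁴ / 87 = 2.0839 × 10⁻⁵ s⁻².
N = √(2.0839 × 10⁻⁵) = 4.5650 × 10⁻³ rad s⁻¹ → T = 2π/N = 1.3764 × 10³ s ≈ 1.38 × 10³ s.

1.38 × 10³ s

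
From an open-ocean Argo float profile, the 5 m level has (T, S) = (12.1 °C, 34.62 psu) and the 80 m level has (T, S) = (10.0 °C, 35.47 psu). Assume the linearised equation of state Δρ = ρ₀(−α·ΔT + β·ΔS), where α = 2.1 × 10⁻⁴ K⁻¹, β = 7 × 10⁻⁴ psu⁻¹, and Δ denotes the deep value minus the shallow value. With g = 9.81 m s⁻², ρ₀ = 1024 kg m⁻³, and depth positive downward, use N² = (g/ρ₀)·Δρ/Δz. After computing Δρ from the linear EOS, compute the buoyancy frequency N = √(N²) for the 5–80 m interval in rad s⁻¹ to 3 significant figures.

ΔT = -2.1 K, ΔS = +0.85 psu (deep − shallow).
Δρ/ρ₀ = −αΔT + βΔS = 4.41 × 10⁻⁴ + 5.95 × 10⁻⁴ = 1.036 × 10⁻³, so Δρ ≈ 1.061 kg m⁻³.
N² = (g/ρ₀)·Δρ/Δz = g·(Δρ/ρ₀)/Δz = 9.81 × 1.036 × 10⁻³ / 75 = 1.3551 × 10⁻⁴ s⁻².
N = √(1.3551 × 10⁻⁴) = 0.011641 rad s⁻¹ ≈ 0.0116 rad s⁻¹.

0.0116 rad s⁻¹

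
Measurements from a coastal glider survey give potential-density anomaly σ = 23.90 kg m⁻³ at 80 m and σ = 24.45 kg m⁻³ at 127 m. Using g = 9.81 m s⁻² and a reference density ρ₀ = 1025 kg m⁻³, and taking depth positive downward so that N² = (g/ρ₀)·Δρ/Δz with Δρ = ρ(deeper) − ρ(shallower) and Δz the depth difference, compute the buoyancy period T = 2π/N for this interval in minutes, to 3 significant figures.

Δρ = 1024.45 − 1023.90 = 0.55 kg m⁻³ over Δz = 127 − 80 = 47 m.
N² = (9.81/1025) × (0.55/47) = 1.1200 × 10⁻⁴ s⁻².
N = √(1.1200 × 10⁻⁴) = 0.010583 rad s⁻¹, so T = 2π/N = 593.71 s = 9.8952 min ≈ 9.90 min.

9.90 min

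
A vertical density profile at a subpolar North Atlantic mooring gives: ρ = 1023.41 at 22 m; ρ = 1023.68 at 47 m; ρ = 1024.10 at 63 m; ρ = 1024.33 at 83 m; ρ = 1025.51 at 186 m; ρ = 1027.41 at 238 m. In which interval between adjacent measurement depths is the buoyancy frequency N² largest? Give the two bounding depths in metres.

186–238 m

Compute the density gradient over each adjacent pair:
  22–47 m: Δρ/Δz = 0.27/25 = 0.011 kg m⁻⁴
  47–63 m: Δρ/Δz = 0.42/16 = 0.026 kg m⁻⁴
  63–83 m: Δρ/Δz = 0.23/20 = 0.011 kg m⁻⁴
  83–186 m: Δρ/Δz = 1.18/103 = 0.011 kg m⁻⁴
  186–238 m: Δρ/Δz = 1.90/52 = 0.037 kg m⁻⁴
The largest gradient is in the 186–238 m interval — the pycnocline.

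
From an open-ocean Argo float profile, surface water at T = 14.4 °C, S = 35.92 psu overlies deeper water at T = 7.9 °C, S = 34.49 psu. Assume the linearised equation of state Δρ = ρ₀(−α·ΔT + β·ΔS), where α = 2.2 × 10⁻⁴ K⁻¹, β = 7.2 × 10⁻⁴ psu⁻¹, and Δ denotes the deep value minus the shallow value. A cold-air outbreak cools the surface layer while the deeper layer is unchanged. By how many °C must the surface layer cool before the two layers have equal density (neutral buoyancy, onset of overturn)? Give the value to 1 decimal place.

Neutral buoyancy requires Δρ = 0, i.e. −α(T_deep − T_surf′) + β(S_deep − S_surf) = 0.
T_surf′ = T_deep − (β/α)·ΔS = 7.9 − (7.2 × 10⁻⁴/2.2 × 10⁻⁴)·(-1.43) = 12.580 °C.
Cooling required: 14.4 − (12.580) = 1.820 °C.

1.8 °C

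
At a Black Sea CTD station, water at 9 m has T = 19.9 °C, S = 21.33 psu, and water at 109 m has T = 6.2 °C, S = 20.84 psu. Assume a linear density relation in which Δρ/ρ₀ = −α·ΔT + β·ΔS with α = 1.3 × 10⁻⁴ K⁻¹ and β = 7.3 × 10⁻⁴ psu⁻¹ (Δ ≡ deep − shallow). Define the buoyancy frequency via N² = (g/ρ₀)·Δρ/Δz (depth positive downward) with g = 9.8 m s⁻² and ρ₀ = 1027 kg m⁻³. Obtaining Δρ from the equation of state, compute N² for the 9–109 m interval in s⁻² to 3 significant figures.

ΔT = -13.7 K, ΔS = -0.49 psu (deep − shallow).
Δρ/ρ₀ = −αΔT + βΔS = 1.781 × 10⁻³ − 3.577 × 10⁻⁴ = 1.4233 × 10⁻³, so Δρ ≈ 1.462 kg m⁻³.
N² = (g/ρ₀)·Δρ/Δz = g·(Δρ/ρ₀)/Δz = 9.8 × 1.4233 × 10⁻³ / 100 = 1.3948 × 10⁻⁴ s⁻² ≈ 1.39 × 10⁻⁴ s⁻².

1.39 × 10⁻⁴ s⁻²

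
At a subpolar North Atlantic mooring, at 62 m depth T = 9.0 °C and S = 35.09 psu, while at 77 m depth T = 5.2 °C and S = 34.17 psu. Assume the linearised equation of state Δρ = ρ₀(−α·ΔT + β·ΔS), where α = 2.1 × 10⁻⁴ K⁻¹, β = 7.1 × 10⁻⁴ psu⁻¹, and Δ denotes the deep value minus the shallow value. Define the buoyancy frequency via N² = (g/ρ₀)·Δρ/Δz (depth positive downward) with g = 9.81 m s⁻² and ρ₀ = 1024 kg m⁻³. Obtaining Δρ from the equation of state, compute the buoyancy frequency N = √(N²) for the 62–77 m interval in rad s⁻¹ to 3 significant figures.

9.73 × 10⁻³ rad s⁻¹

ΔT = -3.8 K, ΔS = -0.92 psu (deep − shallow).
Δρ/ρ₀ = −αΔT + βΔS = 7.98 × 10⁻⁴ − 6.532 × 10⁻⁴ = 1.448 × 10⁻⁴, so Δρ ≈ 0.1483 kg m⁻³.
N² = (g/ρ₀)·Δρ/Δz = g·(Δρ/ρ₀)/Δz = 9.81 × 1.448 × 10⁻⁴ / 15 = 9.4699 × 10⁻⁵ s⁻².
N = √(9.4699 × 10⁻⁵) = 9.7313 × 10⁻³ rad s⁻¹ ≈ 9.73 × 10⁻³ rad s⁻¹.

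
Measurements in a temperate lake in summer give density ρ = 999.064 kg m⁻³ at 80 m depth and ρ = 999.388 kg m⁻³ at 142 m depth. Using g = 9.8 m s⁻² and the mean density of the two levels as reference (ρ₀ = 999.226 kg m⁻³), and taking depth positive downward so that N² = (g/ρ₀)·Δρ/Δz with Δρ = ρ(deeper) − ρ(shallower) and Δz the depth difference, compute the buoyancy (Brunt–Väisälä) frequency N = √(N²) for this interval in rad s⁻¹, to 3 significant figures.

7.16 × 10⁻³ rad s⁻¹

Δρ = 999.388 − 999.064 = 0.324 kg m⁻³ over Δz = 142 − 80 = 62 m.
N² = (9.8/999.226) × (0.324/62) = 5.1253 × 10⁻⁵ s⁻².
N = √(5.1253 × 10⁻⁵) = 7.1591 × 10⁻³ rad s⁻¹ ≈ 7.16 × 10⁻³ rad s⁻¹.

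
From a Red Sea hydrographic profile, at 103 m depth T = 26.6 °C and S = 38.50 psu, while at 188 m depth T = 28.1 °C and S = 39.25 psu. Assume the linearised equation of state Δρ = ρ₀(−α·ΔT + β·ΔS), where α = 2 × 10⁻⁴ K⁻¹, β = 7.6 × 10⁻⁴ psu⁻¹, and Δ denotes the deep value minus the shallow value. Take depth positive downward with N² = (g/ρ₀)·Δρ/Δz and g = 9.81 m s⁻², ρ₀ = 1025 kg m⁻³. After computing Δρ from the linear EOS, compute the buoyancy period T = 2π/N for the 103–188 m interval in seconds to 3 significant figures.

1.13 × 10³ s

ΔT = +1.5 K, ΔS = +0.75 psu (deep − shallow).
Δρ/ρ₀ = −αΔT + βΔS = -3.00 × 10⁻⁴ + 5.70 × 10⁻⁴ = 2.70 × 10⁻⁴, so Δρ ≈ 0.2767 kg m⁻³.
N² = (g/ρ₀)·Δρ/Δz = g·(Δρ/ρ₀)/Δz = 9.81 × 2.70 × 10⁻⁴ / 85 = 3.1161 × 10⁻⁵ s⁻².
N = √(3.1161 × 10⁻⁵) = 5.5822 × 10⁻³ rad s⁻¹ → T = 2π/N = 1.1256 × 10³ s ≈ 1.13 × 10³ s.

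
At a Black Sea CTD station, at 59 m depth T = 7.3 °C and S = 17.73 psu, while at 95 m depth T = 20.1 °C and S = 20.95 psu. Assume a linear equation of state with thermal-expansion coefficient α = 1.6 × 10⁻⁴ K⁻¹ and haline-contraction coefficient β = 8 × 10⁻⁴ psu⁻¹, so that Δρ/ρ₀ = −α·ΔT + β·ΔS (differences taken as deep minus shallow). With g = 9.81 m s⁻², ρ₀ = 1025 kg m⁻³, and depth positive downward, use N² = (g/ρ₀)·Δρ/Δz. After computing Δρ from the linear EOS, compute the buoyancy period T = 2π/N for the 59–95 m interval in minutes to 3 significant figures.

8.73 min

ΔT = +12.8 K, ΔS = +3.22 psu (deep − shallow).
Δρ/ρ₀ = −αΔT + βΔS = -2.048 × 10⁻³ + 2.576 × 10⁻³ = 5.28 × 10⁻⁴, so Δρ ≈ 0.5412 kg m⁻³.
N² = (g/ρ₀)·Δρ/Δz = g·(Δρ/ρ₀)/Δz = 9.81 × 5.28 × 10⁻⁴ / 36 = 1.4388 × 10⁻⁴ s⁻².
N = √(1.4388 × 10⁻⁴) = 0.011995 rad s⁻¹ → T = 2π/N = 523.82 s = 8.7303 min ≈ 8.73 min.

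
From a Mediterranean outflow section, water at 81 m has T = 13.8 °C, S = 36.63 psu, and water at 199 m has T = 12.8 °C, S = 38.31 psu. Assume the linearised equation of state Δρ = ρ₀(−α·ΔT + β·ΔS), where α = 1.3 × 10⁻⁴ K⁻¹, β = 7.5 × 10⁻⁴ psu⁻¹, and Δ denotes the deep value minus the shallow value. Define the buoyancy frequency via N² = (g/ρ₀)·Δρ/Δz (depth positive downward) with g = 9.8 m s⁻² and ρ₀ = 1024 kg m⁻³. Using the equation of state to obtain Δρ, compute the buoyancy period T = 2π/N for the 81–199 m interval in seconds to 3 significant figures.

ΔT = -1.0 K, ΔS = +1.68 psu (deep − shallow).
Δρ/ρ₀ = −αΔT + βΔS = 1.30 × 10⁻⁴ + 1.26 × 10⁻³ = 1.39 × 10⁻³, so Δρ ≈ 1.423 kg m⁻³.
N² = (g/ρ₀)·Δρ/Δz = g·(Δρ/ρ₀)/Δz = 9.8 × 1.39 × 10⁻³ / 118 = 1.1544 × 10⁻⁴ s⁻².
N = √(1.1544 × 10⁻⁴) = 0.010744 rad s⁻¹ → T = 2π/N = 584.81 s ≈ 585 s.

585 s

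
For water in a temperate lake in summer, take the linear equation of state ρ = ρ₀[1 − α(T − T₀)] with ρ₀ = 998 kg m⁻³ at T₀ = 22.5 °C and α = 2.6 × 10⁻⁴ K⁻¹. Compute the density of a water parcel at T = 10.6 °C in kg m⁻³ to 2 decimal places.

T − T₀ = -11.9 K.
Bracket = 1 − α·(-11.9) = 1 + (3.094 × 10⁻³) = 1.0030940.
ρ = 998 × 1.0030940 = 1001.09 kg m⁻³.

1001.09 kg m⁻³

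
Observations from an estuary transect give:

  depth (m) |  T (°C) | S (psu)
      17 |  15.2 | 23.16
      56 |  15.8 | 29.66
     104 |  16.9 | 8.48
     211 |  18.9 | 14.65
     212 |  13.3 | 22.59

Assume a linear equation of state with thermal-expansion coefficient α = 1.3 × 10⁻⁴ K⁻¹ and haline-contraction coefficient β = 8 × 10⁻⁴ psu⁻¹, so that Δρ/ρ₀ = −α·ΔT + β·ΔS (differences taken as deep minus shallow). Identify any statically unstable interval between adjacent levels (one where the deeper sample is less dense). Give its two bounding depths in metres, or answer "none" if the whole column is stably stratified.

Evaluate Δρ/ρ₀ = −αΔT + βΔS across each adjacent pair:
  17–56 m: −αΔT+βΔS = −(1.3 × 10⁻⁴)(+0.6)+(8 × 10⁻⁴)(+6.50) = 5.1 × 10⁻³ → stable
  56–104 m: −αΔT+βΔS = −(1.3 × 10⁻⁴)(+1.1)+(8 × 10⁻⁴)(-21.18) = -0.017 → UNSTABLE
  104–211 m: −αΔT+βΔS = −(1.3 × 10⁻⁴)(+2.0)+(8 × 10⁻⁴)(+6.17) = 4.7 × 10⁻³ → stable
  211–212 m: −αΔT+βΔS = −(1.3 × 10⁻⁴)(-5.6)+(8 × 10⁻⁴)(+7.94) = 7.1 × 10⁻³ → stable
The 56–104 m interval has Δρ < 0: lighter water underlies denser water.

56–104 m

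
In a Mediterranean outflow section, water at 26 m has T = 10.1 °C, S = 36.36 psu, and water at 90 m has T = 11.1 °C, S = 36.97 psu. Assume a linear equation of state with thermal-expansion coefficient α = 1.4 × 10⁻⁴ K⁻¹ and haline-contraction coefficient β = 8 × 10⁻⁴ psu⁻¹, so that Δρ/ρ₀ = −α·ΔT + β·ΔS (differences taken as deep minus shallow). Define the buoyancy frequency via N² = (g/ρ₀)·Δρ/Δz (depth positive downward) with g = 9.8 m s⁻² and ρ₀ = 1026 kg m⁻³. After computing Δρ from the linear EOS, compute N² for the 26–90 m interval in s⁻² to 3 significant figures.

ΔT = +1.0 K, ΔS = +0.61 psu (deep − shallow).
Δρ/ρ₀ = −αΔT + βΔS = -1.40 × 10⁻⁴ + 4.88 × 10⁻⁴ = 3.48 × 10⁻⁴, so Δρ ≈ 0.3570 kg m⁻³.
N² = (g/ρ₀)·Δρ/Δz = g·(Δρ/ρ₀)/Δz = 9.8 × 3.48 × 10⁻⁴ / 64 = 5.3288 × 10⁻⁵ s⁻² ≈ 5.33 × 10⁻⁵ s⁻².

5.33 × 10⁻⁵ s⁻²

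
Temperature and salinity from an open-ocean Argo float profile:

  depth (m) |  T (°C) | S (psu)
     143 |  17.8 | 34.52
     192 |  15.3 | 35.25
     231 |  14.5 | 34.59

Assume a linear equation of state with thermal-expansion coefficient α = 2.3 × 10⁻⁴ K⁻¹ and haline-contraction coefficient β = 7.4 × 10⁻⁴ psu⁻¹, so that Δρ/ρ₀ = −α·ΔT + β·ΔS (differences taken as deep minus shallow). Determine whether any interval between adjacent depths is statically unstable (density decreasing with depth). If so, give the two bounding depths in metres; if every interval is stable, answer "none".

Evaluate Δρ/ρ₀ = −αΔT + βΔS across each adjacent pair:
  143–192 m: −αΔT+βΔS = −(2.3 × 10⁻⁴)(-2.5)+(7.4 × 10⁻⁴)(+0.73) = 1.1 × 10⁻³ → stable
  192–231 m: −αΔT+βΔS = −(2.3 × 10⁻⁴)(-0.8)+(7.4 × 10⁻⁴)(-0.66) = -3.0 × 10⁻⁴ → UNSTABLE
The 192–231 m interval has Δρ < 0: lighter water underlies denser water.

192–231 m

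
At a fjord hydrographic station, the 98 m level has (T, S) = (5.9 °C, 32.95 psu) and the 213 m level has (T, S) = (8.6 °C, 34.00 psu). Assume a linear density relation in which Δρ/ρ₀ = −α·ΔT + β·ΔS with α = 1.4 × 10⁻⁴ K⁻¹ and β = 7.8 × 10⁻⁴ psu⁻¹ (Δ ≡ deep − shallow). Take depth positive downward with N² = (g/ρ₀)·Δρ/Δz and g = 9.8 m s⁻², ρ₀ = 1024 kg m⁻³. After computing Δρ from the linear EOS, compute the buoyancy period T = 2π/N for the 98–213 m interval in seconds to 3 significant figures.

1.02 × 10³ s

ΔT = +2.7 K, ΔS = +1.05 psu (deep − shallow).
Δρ/ρ₀ = −αΔT + βΔS = -3.78 × 10⁻⁴ + 8.19 × 10⁻⁴ = 4.41 × 10⁻⁴, so Δρ ≈ 0.4516 kg m⁻³.
N² = (g/ρ₀)·Δρ/Δz = g·(Δρ/ρ₀)/Δz = 9.8 × 4.41 × 10⁻⁴ / 115 = 3.7581 × 10⁻⁵ s⁻².
N = √(3.7581 × 10⁻⁵) = 6.1303 × 10⁻³ rad s⁻¹ → T = 2π/N = 1.0249 × 10³ s ≈ 1.02 × 10³ s.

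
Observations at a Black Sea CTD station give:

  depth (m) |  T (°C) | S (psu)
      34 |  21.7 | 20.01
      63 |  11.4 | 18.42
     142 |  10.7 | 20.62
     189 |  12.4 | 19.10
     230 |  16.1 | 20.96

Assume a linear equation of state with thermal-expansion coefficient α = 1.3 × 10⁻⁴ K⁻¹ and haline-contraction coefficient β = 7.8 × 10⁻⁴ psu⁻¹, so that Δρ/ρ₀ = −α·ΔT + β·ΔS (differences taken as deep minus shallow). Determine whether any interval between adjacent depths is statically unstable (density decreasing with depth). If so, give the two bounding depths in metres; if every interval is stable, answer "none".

142–189 m

Evaluate Δρ/ρ₀ = −αΔT + βΔS across each adjacent pair:
  34–63 m: −αΔT+βΔS = −(1.3 × 10⁻⁴)(-10.3)+(7.8 × 10⁻⁴)(-1.59) = 9.9 × 10⁻⁵ → stable
  63–142 m: −αΔT+βΔS = −(1.3 × 10⁻⁴)(-0.7)+(7.8 × 10⁻⁴)(+2.20) = 1.8 × 10⁻³ → stable
  142–189 m: −αΔT+βΔS = −(1.3 × 10⁻⁴)(+1.7)+(7.8 × 10⁻⁴)(-1.52) = -1.4 × 10⁻³ → UNSTABLE
  189–230 m: −αΔT+βΔS = −(1.3 × 10⁻⁴)(+3.7)+(7.8 × 10⁻⁴)(+1.86) = 9.7 × 10⁻⁴ → stable
The 142–189 m interval has Δρ < 0: lighter water underlies denser water.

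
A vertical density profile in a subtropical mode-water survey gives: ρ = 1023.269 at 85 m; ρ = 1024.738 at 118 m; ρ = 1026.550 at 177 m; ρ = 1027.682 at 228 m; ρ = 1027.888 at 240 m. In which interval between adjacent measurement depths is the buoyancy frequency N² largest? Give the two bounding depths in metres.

Compute the density gradient over each adjacent pair:
  85–118 m: Δρ/Δz = 1.469/33 = 0.045 kg m⁻⁴
  118–177 m: Δρ/Δz = 1.812/59 = 0.031 kg m⁻⁴
  177–228 m: Δρ/Δz = 1.132/51 = 0.022 kg m⁻⁴
  228–240 m: Δρ/Δz = 0.206/12 = 0.017 kg m⁻⁴
The largest gradient is in the 85–118 m interval — the pycnocline.

85–118 m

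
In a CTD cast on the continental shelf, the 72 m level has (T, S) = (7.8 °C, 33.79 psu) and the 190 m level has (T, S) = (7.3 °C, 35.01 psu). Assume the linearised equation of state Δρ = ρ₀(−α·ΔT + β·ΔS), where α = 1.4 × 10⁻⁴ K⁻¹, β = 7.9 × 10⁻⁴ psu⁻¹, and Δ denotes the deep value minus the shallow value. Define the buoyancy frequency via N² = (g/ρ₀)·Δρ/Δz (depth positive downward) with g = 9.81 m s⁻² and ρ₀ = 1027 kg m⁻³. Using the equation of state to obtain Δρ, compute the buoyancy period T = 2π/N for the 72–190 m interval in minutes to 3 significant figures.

11.3 min

ΔT = -0.5 K, ΔS = +1.22 psu (deep − shallow).
Δρ/ρ₀ = −αΔT + βΔS = 7.00 × 10⁻⁵ + 9.638 × 10⁻⁴ = 1.0338 × 10⁻³, so Δρ ≈ 1.062 kg m⁻³.
N² = (g/ρ₀)·Δρ/Δz = g·(Δρ/ρ₀)/Δz = 9.81 × 1.0338 × 10⁻³ / 118 = 8.5946 × 10⁻⁵ s⁻².
N = √(8.5946 × 10⁻⁵) = 9.2707 × 10⁻³ rad s⁻¹ → T = 2π/N = 677.75 s = 11.296 min ≈ 11.3 min.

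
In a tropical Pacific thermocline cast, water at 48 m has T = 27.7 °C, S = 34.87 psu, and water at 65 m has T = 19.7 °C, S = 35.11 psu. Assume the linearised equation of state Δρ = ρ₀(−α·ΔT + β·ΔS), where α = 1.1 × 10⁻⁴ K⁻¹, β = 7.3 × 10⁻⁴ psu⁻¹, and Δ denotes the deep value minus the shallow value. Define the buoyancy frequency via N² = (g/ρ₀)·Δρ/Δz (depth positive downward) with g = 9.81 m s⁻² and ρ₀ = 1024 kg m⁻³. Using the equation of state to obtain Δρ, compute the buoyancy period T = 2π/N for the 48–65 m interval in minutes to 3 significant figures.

4.24 min

ΔT = -8.0 K, ΔS = +0.24 psu (deep − shallow).
Δρ/ρ₀ = −αΔT + βΔS = 8.80 × 10⁻⁴ + 1.752 × 10⁻⁴ = 1.0552 × 10⁻³, so Δρ ≈ 1.081 kg m⁻³.
N² = (g/ρ₀)·Δρ/Δz = g·(Δρ/ρ₀)/Δz = 9.81 × 1.0552 × 10⁻³ / 17 = 6.0891 × 10⁻⁴ s⁻².
N = √(6.0891 × 10⁻⁴) = 0.024676 rad s⁻¹ → T = 2π/N = 254.63 s = 4.2438 min ≈ 4.24 min.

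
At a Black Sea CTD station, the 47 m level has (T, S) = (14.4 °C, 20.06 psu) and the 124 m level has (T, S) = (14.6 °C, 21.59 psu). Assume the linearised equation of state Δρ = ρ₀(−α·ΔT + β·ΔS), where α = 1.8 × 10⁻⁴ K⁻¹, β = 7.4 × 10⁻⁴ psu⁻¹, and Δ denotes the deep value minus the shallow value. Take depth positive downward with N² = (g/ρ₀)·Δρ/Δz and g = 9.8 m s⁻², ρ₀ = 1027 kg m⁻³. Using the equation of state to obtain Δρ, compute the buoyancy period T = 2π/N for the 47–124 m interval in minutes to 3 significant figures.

8.87 min

ΔT = +0.2 K, ΔS = +1.53 psu (deep − shallow).
Δρ/ρ₀ = −αΔT + βΔS = -3.60 × 10⁻⁵ + 1.1322 × 10⁻³ = 1.0962 × 10⁻³, so Δρ ≈ 1.126 kg m⁻³.
N² = (g/ρ₀)·Δρ/Δz = g·(Δρ/ρ₀)/Δz = 9.8 × 1.0962 × 10⁻³ / 77 = 1.3952 × 10⁻⁴ s⁻².
N = √(1.3952 × 10⁻⁴) = 0.011812 rad s⁻¹ → T = 2π/N = 531.93 s = 8.8655 min ≈ 8.87 min.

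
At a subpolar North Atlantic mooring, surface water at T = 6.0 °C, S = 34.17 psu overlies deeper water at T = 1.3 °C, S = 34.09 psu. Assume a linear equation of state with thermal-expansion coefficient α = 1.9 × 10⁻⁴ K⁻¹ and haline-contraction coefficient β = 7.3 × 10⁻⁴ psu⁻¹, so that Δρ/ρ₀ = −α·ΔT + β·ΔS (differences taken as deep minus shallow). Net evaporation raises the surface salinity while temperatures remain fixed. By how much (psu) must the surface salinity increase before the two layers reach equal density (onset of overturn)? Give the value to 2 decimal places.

Neutral buoyancy requires −α(T_deep − T_surf) + β(S_deep − S_surf′) = 0.
S_surf′ = S_deep − (α/β)·ΔT = 34.09 − (1.9 × 10⁻⁴/7.3 × 10⁻⁴)·(-4.7) = 35.3133 psu.
Increase required: 35.3133 − 34.17 = 1.1433 psu.

1.14 psu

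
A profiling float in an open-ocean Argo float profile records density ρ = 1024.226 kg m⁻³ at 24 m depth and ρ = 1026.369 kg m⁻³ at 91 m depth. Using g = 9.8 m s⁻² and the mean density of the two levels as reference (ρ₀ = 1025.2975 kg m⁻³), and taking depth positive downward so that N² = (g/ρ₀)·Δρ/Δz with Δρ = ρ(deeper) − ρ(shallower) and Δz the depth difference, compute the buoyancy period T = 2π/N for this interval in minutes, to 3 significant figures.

Δρ = 1026.369 − 1024.226 = 2.143 kg m⁻³ over Δz = 91 − 24 = 67 m.
N² = (9.8/1025.2975) × (2.143/67) = 3.0572 × 10⁻⁴ s⁻².
N = √(3.0572 × 10⁻⁴) = 0.017485 rad s⁻¹, so T = 2π/N = 359.35 s = 5.9892 min ≈ 5.99 min.

5.99 min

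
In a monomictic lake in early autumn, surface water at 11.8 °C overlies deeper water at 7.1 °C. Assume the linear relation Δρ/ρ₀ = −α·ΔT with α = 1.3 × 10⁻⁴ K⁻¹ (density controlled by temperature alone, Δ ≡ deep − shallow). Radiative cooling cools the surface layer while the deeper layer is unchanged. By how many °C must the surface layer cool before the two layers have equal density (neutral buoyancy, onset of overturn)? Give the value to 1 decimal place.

With temperature the only control, equal density requires T_surf′ = T_deep.
T_surf′ = 7.1 °C.
Cooling required: 11.8 − 7.1 = 4.7 °C.

4.7 °C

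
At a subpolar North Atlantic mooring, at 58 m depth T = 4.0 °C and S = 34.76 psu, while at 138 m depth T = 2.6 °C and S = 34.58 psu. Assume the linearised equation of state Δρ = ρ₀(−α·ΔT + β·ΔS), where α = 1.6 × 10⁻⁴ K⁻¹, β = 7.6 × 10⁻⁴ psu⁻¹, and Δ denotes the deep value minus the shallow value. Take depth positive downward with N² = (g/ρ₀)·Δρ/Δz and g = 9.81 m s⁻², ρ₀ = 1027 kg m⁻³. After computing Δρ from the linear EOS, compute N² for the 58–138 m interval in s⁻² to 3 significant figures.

1.07 × 10⁻⁵ s⁻²

ΔT = -1.4 K, ΔS = -0.18 psu (deep − shallow).
Δρ/ρ₀ = −αΔT + βΔS = 2.24 × 10⁻⁴ − 1.368 × 10⁻⁴ = 8.72 × 10⁻⁵, so Δρ ≈ 0.08955 kg m⁻³.
N² = (g/ρ₀)·Δρ/Δz = g·(Δρ/ρ₀)/Δz = 9.81 × 8.72 × 10⁻⁵ / 80 = 1.0693 × 10⁻⁵ s⁻² ≈ 1.07 × 10⁻⁵ s⁻².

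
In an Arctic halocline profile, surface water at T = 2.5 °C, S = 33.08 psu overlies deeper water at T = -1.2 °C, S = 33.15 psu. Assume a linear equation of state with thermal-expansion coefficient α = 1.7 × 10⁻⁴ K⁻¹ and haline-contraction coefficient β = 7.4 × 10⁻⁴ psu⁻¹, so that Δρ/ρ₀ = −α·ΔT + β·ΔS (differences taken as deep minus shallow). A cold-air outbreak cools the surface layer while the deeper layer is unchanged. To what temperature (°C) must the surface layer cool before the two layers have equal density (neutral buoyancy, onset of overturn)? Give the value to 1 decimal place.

-1.5 °C

Neutral buoyancy requires Δρ = 0, i.e. −α(T_deep − T_surf′) + β(S_deep − S_surf) = 0.
T_surf′ = T_deep − (β/α)·ΔS = -1.2 − (7.4 × 10⁻⁴/1.7 × 10⁻⁴)·(+0.07) = -1.505 °C.
Cooling required: 2.5 − (-1.505) = 4.005 °C.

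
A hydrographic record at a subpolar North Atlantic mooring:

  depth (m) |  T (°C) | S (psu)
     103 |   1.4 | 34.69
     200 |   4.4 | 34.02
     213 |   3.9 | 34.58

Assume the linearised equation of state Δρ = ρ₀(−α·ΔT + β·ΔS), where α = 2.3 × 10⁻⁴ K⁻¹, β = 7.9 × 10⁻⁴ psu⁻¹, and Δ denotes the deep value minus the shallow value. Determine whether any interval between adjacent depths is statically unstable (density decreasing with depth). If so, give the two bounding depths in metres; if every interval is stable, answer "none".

103–200 m

Evaluate Δρ/ρ₀ = −αΔT + βΔS across each adjacent pair:
  103–200 m: −αΔT+βΔS = −(2.3 × 10⁻⁴)(+3.0)+(7.9 × 10⁻⁴)(-0.67) = -1.2 × 10⁻³ → UNSTABLE
  200–213 m: −αΔT+βΔS = −(2.3 × 10⁻⁴)(-0.5)+(7.9 × 10⁻⁴)(+0.56) = 5.6 × 10⁻⁴ → stable
The 103–200 m interval has Δρ < 0: lighter water underlies denser water.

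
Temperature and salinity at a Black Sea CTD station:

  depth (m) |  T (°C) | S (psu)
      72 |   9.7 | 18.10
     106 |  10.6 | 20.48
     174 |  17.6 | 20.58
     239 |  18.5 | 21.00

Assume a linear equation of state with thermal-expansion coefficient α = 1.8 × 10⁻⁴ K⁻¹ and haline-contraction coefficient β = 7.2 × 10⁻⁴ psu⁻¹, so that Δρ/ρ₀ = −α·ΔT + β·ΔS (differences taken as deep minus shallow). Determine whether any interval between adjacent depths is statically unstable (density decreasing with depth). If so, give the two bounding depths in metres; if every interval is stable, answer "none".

Evaluate Δρ/ρ₀ = −αΔT + βΔS across each adjacent pair:
  72–106 m: −αΔT+βΔS = −(1.8 × 10⁻⁴)(+0.9)+(7.2 × 10⁻⁴)(+2.38) = 1.6 × 10⁻³ → stable
  106–174 m: −αΔT+βΔS = −(1.8 × 10⁻⁴)(+7.0)+(7.2 × 10⁻⁴)(+0.10) = -1.2 × 10⁻³ → UNSTABLE
  174–239 m: −αΔT+βΔS = −(1.8 × 10⁻⁴)(+0.9)+(7.2 × 10⁻⁴)(+0.42) = 1.4 × 10⁻⁴ → stable
The 106–174 m interval has Δρ < 0: lighter water underlies denser water.

106–174 m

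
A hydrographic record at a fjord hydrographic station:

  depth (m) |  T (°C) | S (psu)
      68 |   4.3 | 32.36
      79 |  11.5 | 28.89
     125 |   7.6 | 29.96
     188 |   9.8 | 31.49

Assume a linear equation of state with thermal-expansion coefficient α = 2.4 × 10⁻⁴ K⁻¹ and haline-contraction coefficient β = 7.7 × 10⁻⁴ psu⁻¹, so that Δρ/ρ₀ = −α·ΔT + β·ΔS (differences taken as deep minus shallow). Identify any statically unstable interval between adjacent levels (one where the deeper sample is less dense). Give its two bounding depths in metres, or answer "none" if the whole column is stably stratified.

68–79 m

Evaluate Δρ/ρ₀ = −αΔT + βΔS across each adjacent pair:
  68–79 m: −αΔT+βΔS = −(2.4 × 10⁻⁴)(+7.2)+(7.7 × 10⁻⁴)(-3.47) = -4.4 × 10⁻³ → UNSTABLE
  79–125 m: −αΔT+βΔS = −(2.4 × 10⁻⁴)(-3.9)+(7.7 × 10⁻⁴)(+1.07) = 1.8 × 10⁻³ → stable
  125–188 m: −αΔT+βΔS = −(2.4 × 10⁻⁴)(+2.2)+(7.7 × 10⁻⁴)(+1.53) = 6.5 × 10⁻⁴ → stable
The 68–79 m interval has Δρ < 0: lighter water underlies denser water.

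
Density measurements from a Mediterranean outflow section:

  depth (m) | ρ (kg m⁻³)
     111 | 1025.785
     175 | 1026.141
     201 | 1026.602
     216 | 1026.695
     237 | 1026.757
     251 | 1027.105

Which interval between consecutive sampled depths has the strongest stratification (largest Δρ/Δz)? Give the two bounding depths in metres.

237–251 m

Compute the density gradient over each adjacent pair:
  111–175 m: Δρ/Δz = 0.356/64 = 5.6 × 10⁻³ kg m⁻⁴
  175–201 m: Δρ/Δz = 0.461/26 = 0.018 kg m⁻⁴
  201–216 m: Δρ/Δz = 0.093/15 = 6.2 × 10⁻³ kg m⁻⁴
  216–237 m: Δρ/Δz = 0.062/21 = 3.0 × 10⁻³ kg m⁻⁴
  237–251 m: Δρ/Δz = 0.348/14 = 0.025 kg m⁻⁴
The largest gradient is in the 237–251 m interval — the pycnocline.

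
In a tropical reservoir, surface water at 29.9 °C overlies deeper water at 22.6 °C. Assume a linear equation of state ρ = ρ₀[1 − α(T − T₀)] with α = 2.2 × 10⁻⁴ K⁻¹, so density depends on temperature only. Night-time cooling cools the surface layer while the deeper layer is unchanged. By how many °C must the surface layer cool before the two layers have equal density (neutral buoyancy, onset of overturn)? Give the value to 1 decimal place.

7.3 °C

With temperature the only control, equal density requires T_surf′ = T_deep.
T_surf′ = 22.6 °C.
Cooling required: 29.9 − 22.6 = 7.3 °C.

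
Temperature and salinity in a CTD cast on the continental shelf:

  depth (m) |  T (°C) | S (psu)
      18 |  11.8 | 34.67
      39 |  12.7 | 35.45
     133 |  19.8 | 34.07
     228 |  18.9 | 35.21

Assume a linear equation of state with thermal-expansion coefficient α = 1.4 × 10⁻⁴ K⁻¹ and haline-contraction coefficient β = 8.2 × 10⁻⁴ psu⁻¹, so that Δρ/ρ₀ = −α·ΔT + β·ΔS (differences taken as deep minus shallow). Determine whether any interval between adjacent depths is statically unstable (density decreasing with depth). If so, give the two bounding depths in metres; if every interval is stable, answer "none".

Evaluate Δρ/ρ₀ = −αΔT + βΔS across each adjacent pair:
  18–39 m: −αΔT+βΔS = −(1.4 × 10⁻⁴)(+0.9)+(8.2 × 10⁻⁴)(+0.78) = 5.1 × 10⁻⁴ → stable
  39–133 m: −αΔT+βΔS = −(1.4 × 10⁻⁴)(+7.1)+(8.2 × 10⁻⁴)(-1.38) = -2.1 × 10⁻³ → UNSTABLE
  133–228 m: −αΔT+βΔS = −(1.4 × 10⁻⁴)(-0.9)+(8.2 × 10⁻⁴)(+1.14) = 1.1 × 10⁻³ → stable
The 39–133 m interval has Δρ < 0: lighter water underlies denser water.

39–133 m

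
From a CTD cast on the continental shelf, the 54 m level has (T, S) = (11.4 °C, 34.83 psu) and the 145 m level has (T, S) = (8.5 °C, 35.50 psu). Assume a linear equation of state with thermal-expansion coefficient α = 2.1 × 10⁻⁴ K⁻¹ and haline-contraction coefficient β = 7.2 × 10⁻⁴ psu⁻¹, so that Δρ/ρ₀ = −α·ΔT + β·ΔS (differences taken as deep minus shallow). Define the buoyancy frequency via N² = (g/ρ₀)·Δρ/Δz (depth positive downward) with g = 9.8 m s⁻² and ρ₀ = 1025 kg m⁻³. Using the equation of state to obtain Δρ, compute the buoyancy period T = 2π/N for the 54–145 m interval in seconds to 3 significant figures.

ΔT = -2.9 K, ΔS = +0.67 psu (deep − shallow).
Δρ/ρ₀ = −αΔT + βΔS = 6.09 × 10⁻⁴ + 4.824 × 10⁻⁴ = 1.0914 × 10⁻³, so Δρ ≈ 1.119 kg m⁻³.
N² = (g/ρ₀)·Δρ/Δz = g·(Δρ/ρ₀)/Δz = 9.8 × 1.0914 × 10⁻³ / 91 = 1.1754 × 10⁻⁴ s⁻².
N = √(1.1754 × 10⁻⁴) = 0.010842 rad s⁻¹ → T = 2π/N = 579.52 s ≈ 580 s.

580 s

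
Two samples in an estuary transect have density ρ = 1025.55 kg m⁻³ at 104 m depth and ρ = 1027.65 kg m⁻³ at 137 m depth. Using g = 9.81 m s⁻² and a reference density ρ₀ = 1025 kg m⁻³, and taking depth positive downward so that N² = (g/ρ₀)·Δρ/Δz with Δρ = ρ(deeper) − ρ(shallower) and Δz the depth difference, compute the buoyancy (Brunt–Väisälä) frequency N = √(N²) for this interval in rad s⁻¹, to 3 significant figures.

0.0247 rad s⁻¹

Δρ = 1027.65 − 1025.55 = 2.10 kg m⁻³ over Δz = 137 − 104 = 33 m.
N² = (9.81/1025) × (2.10/33) = 6.0905 × 10⁻⁴ s⁻².
N = √(6.0905 × 10⁻⁴) = 0.024679 rad s⁻¹ ≈ 0.0247 rad s⁻¹.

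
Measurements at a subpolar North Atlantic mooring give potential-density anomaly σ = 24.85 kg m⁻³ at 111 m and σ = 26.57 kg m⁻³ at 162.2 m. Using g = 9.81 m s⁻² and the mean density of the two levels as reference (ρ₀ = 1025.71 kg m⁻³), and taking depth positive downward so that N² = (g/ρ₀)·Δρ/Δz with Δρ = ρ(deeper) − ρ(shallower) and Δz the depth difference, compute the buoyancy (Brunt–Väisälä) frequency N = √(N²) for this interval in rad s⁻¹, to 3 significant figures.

Δρ = 1026.57 − 1024.85 = 1.72 kg m⁻³ over Δz = 162.2 − 111 = 51.2 m.
N² = (9.81/1025.71) × (1.72/51.2) = 3.2129 × 10⁻⁴ s⁻².
N = √(3.2129 × 10⁻⁴) = 0.017925 rad s⁻¹ ≈ 0.0179 rad s⁻¹.

0.0179 rad s⁻¹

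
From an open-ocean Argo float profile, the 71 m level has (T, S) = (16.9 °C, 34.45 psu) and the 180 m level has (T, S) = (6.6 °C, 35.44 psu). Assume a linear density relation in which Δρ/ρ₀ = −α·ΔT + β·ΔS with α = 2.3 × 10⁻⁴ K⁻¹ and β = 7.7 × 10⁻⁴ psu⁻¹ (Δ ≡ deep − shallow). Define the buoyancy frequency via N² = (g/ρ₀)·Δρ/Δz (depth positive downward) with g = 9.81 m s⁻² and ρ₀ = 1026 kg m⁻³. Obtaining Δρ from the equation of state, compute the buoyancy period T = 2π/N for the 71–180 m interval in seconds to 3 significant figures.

374 s

ΔT = -10.3 K, ΔS = +0.99 psu (deep − shallow).
Δρ/ρ₀ = −αΔT + βΔS = 2.369 × 10⁻³ + 7.623 × 10⁻⁴ = 3.1313 × 10⁻³, so Δρ ≈ 3.213 kg m⁻³.
N² = (g/ρ₀)·Δρ/Δz = g·(Δρ/ρ₀)/Δz = 9.81 × 3.1313 × 10⁻³ / 109 = 2.8182 × 10⁻⁴ s⁻².
N = √(2.8182 × 10⁻⁴) = 0.016787 rad s⁻¹ → T = 2π/N = 374.29 s ≈ 374 s.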